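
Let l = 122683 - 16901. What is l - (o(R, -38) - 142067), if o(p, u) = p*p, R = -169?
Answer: 219288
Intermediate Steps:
o(p, u) = p²
l = 105782
l - (o(R, -38) - 142067) = 105782 - ((-169)² - 142067) = 105782 - (28561 - 142067) = 105782 - 1*(-113506) = 105782 + 113506 = 219288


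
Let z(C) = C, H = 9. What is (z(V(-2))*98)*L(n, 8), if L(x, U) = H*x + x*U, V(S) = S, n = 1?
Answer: -3332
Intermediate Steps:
L(x, U) = 9*x + U*x (L(x, U) = 9*x + x*U = 9*x + U*x)
(z(V(-2))*98)*L(n, 8) = (-2*98)*(1*(9 + 8)) = -196*17 = -3332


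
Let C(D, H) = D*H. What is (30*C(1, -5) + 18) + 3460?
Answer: 3328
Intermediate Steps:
(30*C(1, -5) + 18) + 3460 = (30*(1*(-5)) + 18) + 3460 = (30*(-5) + 18) + 3460 = (-150 + 18) + 3460 = -132 + 3460 = 3328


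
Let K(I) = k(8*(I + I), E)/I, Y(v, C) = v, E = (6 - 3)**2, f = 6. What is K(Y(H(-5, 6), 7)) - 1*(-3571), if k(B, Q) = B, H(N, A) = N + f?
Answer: 3587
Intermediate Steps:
E = 9 (E = 3**2 = 9)
H(N, A) = 6 + N (H(N, A) = N + 6 = 6 + N)
K(I) = 16 (K(I) = (8*(I + I))/I = (8*(2*I))/I = (16*I)/I = 16)
K(Y(H(-5, 6), 7)) - 1*(-3571) = 16 - 1*(-3571) = 16 + 3571 = 3587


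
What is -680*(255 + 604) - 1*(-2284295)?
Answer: 1700175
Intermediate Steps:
-680*(255 + 604) - 1*(-2284295) = -680*859 + 2284295 = -584120 + 2284295 = 1700175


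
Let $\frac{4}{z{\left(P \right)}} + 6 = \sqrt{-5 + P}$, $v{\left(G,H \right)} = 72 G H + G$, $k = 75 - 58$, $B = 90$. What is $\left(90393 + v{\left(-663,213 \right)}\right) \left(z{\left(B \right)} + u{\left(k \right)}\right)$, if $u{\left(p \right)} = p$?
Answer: $- \frac{8636878566}{49} - \frac{40312152 \sqrt{85}}{49} \approx -1.8385 \cdot 10^{8}$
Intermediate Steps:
$k = 17$
$v{\left(G,H \right)} = G + 72 G H$ ($v{\left(G,H \right)} = 72 G H + G = G + 72 G H$)
$z{\left(P \right)} = \frac{4}{-6 + \sqrt{-5 + P}}$
$\left(90393 + v{\left(-663,213 \right)}\right) \left(z{\left(B \right)} + u{\left(k \right)}\right) = \left(90393 - 663 \left(1 + 72 \cdot 213\right)\right) \left(\frac{4}{-6 + \sqrt{-5 + 90}} + 17\right) = \left(90393 - 663 \left(1 + 15336\right)\right) \left(\frac{4}{-6 + \sqrt{85}} + 17\right) = \left(90393 - 10168431\right) \left(17 + \frac{4}{-6 + \sqrt{85}}\right) = - 10078038 \left(17 + \frac{4}{-6 + \sqrt{85}}\right) = -171326646 - \frac{40312152}{-6 + \sqrt{85}}$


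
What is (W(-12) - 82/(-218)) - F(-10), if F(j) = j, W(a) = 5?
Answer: 1676/109 ≈ 15.376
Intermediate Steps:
(W(-12) - 82/(-218)) - F(-10) = (5 - 82/(-218)) - 1*(-10) = (5 - 82*(-1/218)) + 10 = (5 + 41/109) + 10 = 586/109 + 10 = 1676/109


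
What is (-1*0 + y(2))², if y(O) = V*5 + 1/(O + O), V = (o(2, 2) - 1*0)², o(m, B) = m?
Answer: 6561/16 ≈ 410.06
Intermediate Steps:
V = 4 (V = (2 - 1*0)² = (2 + 0)² = 2² = 4)
y(O) = 20 + 1/(2*O) (y(O) = 4*5 + 1/(O + O) = 20 + 1/(2*O))
(-1*0 + y(2))² = (-1*0 + (20 + (½)/2))² = (0 + (20 + (½)*(½)))² = (0 + (20 + ¼))² = (0 + 81/4)² = (81/4)² = 6561/16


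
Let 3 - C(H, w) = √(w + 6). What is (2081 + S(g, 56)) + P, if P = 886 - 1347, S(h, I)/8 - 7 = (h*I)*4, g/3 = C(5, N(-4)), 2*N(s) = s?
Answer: 7052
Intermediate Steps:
N(s) = s/2
C(H, w) = 3 - √(6 + w) (C(H, w) = 3 - √(w + 6) = 3 - √(6 + w))
g = 3 (g = 3*(3 - √(6 + (½)*(-4))) = 3*(3 - √(6 - 2)) = 3*(3 - √4) = 3*(3 - 1*2) = 3*(3 - 2) = 3*1 = 3)
S(h, I) = 56 + 32*I*h (S(h, I) = 56 + 8*((h*I)*4) = 56 + 8*((I*h)*4) = 56 + 8*(4*I*h) = 56 + 32*I*h)
P = -461
(2081 + S(g, 56)) + P = (2081 + (56 + 32*56*3)) - 461 = (2081 + (56 + 5376)) - 461 = (2081 + 5432) - 461 = 7513 - 461 = 7052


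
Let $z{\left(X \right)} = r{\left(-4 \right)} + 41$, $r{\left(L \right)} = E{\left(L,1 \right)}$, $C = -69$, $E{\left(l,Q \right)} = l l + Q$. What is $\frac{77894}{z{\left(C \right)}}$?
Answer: $1343$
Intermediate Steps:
$E{\left(l,Q \right)} = Q + l^{2}$ ($E{\left(l,Q \right)} = l^{2} + Q = Q + l^{2}$)
$r{\left(L \right)} = 1 + L^{2}$
$z{\left(X \right)} = 58$ ($z{\left(X \right)} = \left(1 + \left(-4\right)^{2}\right) + 41 = \left(1 + 16\right) + 41 = 17 + 41 = 58$)
$\frac{77894}{z{\left(C \right)}} = \frac{77894}{58} = 77894 \cdot \frac{1}{58} = 1343$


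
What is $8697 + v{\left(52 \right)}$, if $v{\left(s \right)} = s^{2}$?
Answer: $11401$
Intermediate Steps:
$8697 + v{\left(52 \right)} = 8697 + 52^{2} = 8697 + 2704 = 11401$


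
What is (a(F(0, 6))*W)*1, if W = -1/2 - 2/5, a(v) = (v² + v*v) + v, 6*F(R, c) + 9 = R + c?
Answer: 0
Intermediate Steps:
F(R, c) = -3/2 + R/6 + c/6 (F(R, c) = -3/2 + (R + c)/6 = -3/2 + (R/6 + c/6) = -3/2 + R/6 + c/6)
a(v) = v + 2*v² (a(v) = (v² + v²) + v = 2*v² + v = v + 2*v²)
W = -9/10 (W = -1*½ - 2*⅕ = -½ - ⅖ = -9/10 ≈ -0.90000)
(a(F(0, 6))*W)*1 = (((-3/2 + (⅙)*0 + (⅙)*6)*(1 + 2*(-3/2 + (⅙)*0 + (⅙)*6)))*(-9/10))*1 = (((-3/2 + 0 + 1)*(1 + 2*(-3/2 + 0 + 1)))*(-9/10))*1 = (-(1 + 2*(-½))/2*(-9/10))*1 = (-(1 - 1)/2*(-9/10))*1 = (-½*0*(-9/10))*1 = (0*(-9/10))*1 = 0*1 = 0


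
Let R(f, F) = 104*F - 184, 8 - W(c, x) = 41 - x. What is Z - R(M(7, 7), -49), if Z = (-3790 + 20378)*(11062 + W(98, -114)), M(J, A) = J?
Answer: 181063300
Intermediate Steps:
W(c, x) = -33 + x (W(c, x) = 8 - (41 - x) = 8 + (-41 + x) = -33 + x)
R(f, F) = -184 + 104*F
Z = 181058020 (Z = (-3790 + 20378)*(11062 + (-33 - 114)) = 16588*(11062 - 147) = 16588*10915 = 181058020)
Z - R(M(7, 7), -49) = 181058020 - (-184 + 104*(-49)) = 181058020 - (-184 - 5096) = 181058020 - 1*(-5280) = 181058020 + 5280 = 181063300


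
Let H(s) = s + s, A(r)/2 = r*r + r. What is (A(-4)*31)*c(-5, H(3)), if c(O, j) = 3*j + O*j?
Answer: -8928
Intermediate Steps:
A(r) = 2*r + 2*r² (A(r) = 2*(r*r + r) = 2*(r² + r) = 2*(r + r²) = 2*r + 2*r²)
H(s) = 2*s
(A(-4)*31)*c(-5, H(3)) = ((2*(-4)*(1 - 4))*31)*((2*3)*(3 - 5)) = ((2*(-4)*(-3))*31)*(6*(-2)) = (24*31)*(-12) = 744*(-12) = -8928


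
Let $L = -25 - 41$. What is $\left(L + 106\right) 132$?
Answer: $5280$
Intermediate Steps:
$L = -66$ ($L = -25 - 41 = -66$)
$\left(L + 106\right) 132 = \left(-66 + 106\right) 132 = 40 \cdot 132 = 5280$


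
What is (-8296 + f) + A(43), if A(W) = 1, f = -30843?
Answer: -39138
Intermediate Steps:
(-8296 + f) + A(43) = (-8296 - 30843) + 1 = -39139 + 1 = -39138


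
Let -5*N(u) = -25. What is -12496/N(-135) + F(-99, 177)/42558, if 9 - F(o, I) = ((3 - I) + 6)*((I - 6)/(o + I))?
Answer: -2304479153/922090 ≈ -2499.2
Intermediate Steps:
N(u) = 5 (N(u) = -1/5*(-25) = 5)
F(o, I) = 9 - (-6 + I)*(9 - I)/(I + o) (F(o, I) = 9 - ((3 - I) + 6)*(I - 6)/(o + I) = 9 - (9 - I)*(-6 + I)/(I + o) = 9 - (-6 + I)*(9 - I)/(I + o))
-12496/N(-135) + F(-99, 177)/42558 = -12496/5 + ((54 + 177**2 - 6*177 + 9*(-99))/(177 - 99))/42558 = -12496*1/5 + ((54 + 31329 - 1062 - 891)/78)*(1/42558) = -12496/5 + ((1/78)*29430)*(1/42558) = -12496/5 + (4905/13)*(1/42558) = -12496/5 + 1635/184418 = -2304479153/922090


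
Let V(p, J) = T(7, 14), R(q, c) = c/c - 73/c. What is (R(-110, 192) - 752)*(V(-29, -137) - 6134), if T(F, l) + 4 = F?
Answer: 884488715/192 ≈ 4.6067e+6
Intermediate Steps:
R(q, c) = 1 - 73/c
T(F, l) = -4 + F
V(p, J) = 3 (V(p, J) = -4 + 7 = 3)
(R(-110, 192) - 752)*(V(-29, -137) - 6134) = ((-73 + 192)/192 - 752)*(3 - 6134) = ((1/192)*119 - 752)*(-6131) = (119/192 - 752)*(-6131) = -144265/192*(-6131) = 884488715/192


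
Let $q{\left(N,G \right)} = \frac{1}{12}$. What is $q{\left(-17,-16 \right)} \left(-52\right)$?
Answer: $- \frac{13}{3} \approx -4.3333$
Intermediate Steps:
$q{\left(N,G \right)} = \frac{1}{12}$
$q{\left(-17,-16 \right)} \left(-52\right) = \frac{1}{12} \left(-52\right) = - \frac{13}{3}$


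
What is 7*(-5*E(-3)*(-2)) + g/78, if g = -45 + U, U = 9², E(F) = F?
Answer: -2724/13 ≈ -209.54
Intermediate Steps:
U = 81
g = 36 (g = -45 + 81 = 36)
7*(-5*E(-3)*(-2)) + g/78 = 7*(-5*(-3)*(-2)) + 36/78 = 7*(15*(-2)) + 36*(1/78) = 7*(-30) + 6/13 = -210 + 6/13 = -2724/13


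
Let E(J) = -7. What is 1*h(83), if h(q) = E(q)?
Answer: -7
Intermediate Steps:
h(q) = -7
1*h(83) = 1*(-7) = -7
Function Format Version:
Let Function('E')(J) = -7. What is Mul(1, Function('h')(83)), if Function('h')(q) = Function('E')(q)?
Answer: -7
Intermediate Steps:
Function('h')(q) = -7
Mul(1, Function('h')(83)) = Mul(1, -7) = -7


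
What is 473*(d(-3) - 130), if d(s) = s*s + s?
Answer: -58652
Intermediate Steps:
d(s) = s + s² (d(s) = s² + s = s + s²)
473*(d(-3) - 130) = 473*(-3*(1 - 3) - 130) = 473*(-3*(-2) - 130) = 473*(6 - 130) = 473*(-124) = -58652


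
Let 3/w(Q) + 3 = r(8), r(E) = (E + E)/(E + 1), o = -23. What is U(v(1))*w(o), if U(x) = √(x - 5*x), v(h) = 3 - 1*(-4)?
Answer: -54*I*√7/11 ≈ -12.988*I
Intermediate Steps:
v(h) = 7 (v(h) = 3 + 4 = 7)
r(E) = 2*E/(1 + E) (r(E) = (2*E)/(1 + E) = 2*E/(1 + E))
w(Q) = -27/11 (w(Q) = 3/(-3 + 2*8/(1 + 8)) = 3/(-3 + 2*8/9) = 3/(-3 + 2*8*(⅑)) = 3/(-3 + 16/9) = 3/(-11/9) = 3*(-9/11) = -27/11)
U(x) = 2*√(-x) (U(x) = √(-4*x) = 2*√(-x))
U(v(1))*w(o) = (2*√(-1*7))*(-27/11) = (2*√(-7))*(-27/11) = (2*(I*√7))*(-27/11) = (2*I*√7)*(-27/11) = -54*I*√7/11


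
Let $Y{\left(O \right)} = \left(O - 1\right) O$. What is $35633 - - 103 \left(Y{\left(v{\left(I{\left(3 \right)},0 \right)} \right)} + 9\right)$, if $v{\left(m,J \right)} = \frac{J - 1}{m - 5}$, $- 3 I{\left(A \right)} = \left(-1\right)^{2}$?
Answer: $\frac{9355343}{256} \approx 36544.0$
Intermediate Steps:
$I{\left(A \right)} = - \frac{1}{3}$ ($I{\left(A \right)} = - \frac{\left(-1\right)^{2}}{3} = \left(- \frac{1}{3}\right) 1 = - \frac{1}{3}$)
$v{\left(m,J \right)} = \frac{-1 + J}{-5 + m}$
$Y{\left(O \right)} = O \left(-1 + O\right)$ ($Y{\left(O \right)} = \left(-1 + O\right) O = O \left(-1 + O\right)$)
$35633 - - 103 \left(Y{\left(v{\left(I{\left(3 \right)},0 \right)} \right)} + 9\right) = 35633 - - 103 \left(\frac{-1 + 0}{-5 - \frac{1}{3}} \left(-1 + \frac{-1 + 0}{-5 - \frac{1}{3}}\right) + 9\right) = 35633 - - 103 \left(\frac{1}{- \frac{16}{3}} \left(-1\right) \left(-1 + \frac{1}{- \frac{16}{3}} \left(-1\right)\right) + 9\right) = 35633 - - 103 \left(\left(- \frac{3}{16}\right) \left(-1\right) \left(-1 - - \frac{3}{16}\right) + 9\right) = 35633 - - 103 \left(\frac{3 \left(-1 + \frac{3}{16}\right)}{16} + 9\right) = 35633 - - 103 \left(\frac{3}{16} \left(- \frac{13}{16}\right) + 9\right) = 35633 - - 103 \left(- \frac{39}{256} + 9\right) = 35633 - \left(-103\right) \frac{2265}{256} = 35633 - - \frac{233295}{256} = 35633 + \frac{233295}{256} = \frac{9355343}{256}$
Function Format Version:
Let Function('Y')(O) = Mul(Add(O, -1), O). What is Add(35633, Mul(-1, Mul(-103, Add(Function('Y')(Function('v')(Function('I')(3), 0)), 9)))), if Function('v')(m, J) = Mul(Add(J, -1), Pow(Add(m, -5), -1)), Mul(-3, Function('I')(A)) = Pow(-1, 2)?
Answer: Rational(9355343, 256) ≈ 36544.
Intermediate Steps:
Function('I')(A) = Rational(-1, 3) (Function('I')(A) = Mul(Rational(-1, 3), Pow(-1, 2)) = Mul(Rational(-1, 3), 1) = Rational(-1, 3))
Function('v')(m, J) = Mul(Pow(Add(-5, m), -1), Add(-1, J)) (Function('v')(m, J) = Mul(Add(-1, J), Pow(Add(-5, m), -1)) = Mul(Pow(Add(-5, m), -1), Add(-1, J)))
Function('Y')(O) = Mul(O, Add(-1, O)) (Function('Y')(O) = Mul(Add(-1, O), O) = Mul(O, Add(-1, O)))
Add(35633, Mul(-1, Mul(-103, Add(Function('Y')(Function('v')(Function('I')(3), 0)), 9)))) = Add(35633, Mul(-1, Mul(-103, Add(Mul(Mul(Pow(Add(-5, Rational(-1, 3)), -1), Add(-1, 0)), Add(-1, Mul(Pow(Add(-5, Rational(-1, 3)), -1), Add(-1, 0)))), 9)))) = Add(35633, Mul(-1, Mul(-103, Add(Mul(Mul(Pow(Rational(-16, 3), -1), -1), Add(-1, Mul(Pow(Rational(-16, 3), -1), -1))), 9)))) = Add(35633, Mul(-1, Mul(-103, Add(Mul(Mul(Rational(-3, 16), -1), Add(-1, Mul(Rational(-3, 16), -1))), 9)))) = Add(35633, Mul(-1, Mul(-103, Add(Mul(Rational(3, 16), Add(-1, Rational(3, 16))), 9)))) = Add(35633, Mul(-1, Mul(-103, Add(Mul(Rational(3, 16), Rational(-13, 16)), 9)))) = Add(35633, Mul(-1, Mul(-103, Add(Rational(-39, 256), 9)))) = Add(35633, Mul(-1, Mul(-103, Rational(2265, 256)))) = Add(35633, Mul(-1, Rational(-233295, 256))) = Add(35633, Rational(233295, 256)) = Rational(9355343, 256)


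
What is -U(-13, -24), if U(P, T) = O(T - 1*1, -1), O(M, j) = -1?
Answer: 1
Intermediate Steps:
U(P, T) = -1
-U(-13, -24) = -1*(-1) = 1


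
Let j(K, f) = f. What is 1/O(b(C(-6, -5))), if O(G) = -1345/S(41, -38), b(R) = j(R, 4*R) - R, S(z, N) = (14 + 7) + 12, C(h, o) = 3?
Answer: -33/1345 ≈ -0.024535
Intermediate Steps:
S(z, N) = 33 (S(z, N) = 21 + 12 = 33)
b(R) = 3*R (b(R) = 4*R - R = 3*R)
O(G) = -1345/33
1/O(b(C(-6, -5))) = 1/(-1345/33) = -33/1345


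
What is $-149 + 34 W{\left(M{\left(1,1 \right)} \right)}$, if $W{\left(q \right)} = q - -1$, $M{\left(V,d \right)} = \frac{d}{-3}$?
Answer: $- \frac{379}{3} \approx -126.33$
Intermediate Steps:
$M{\left(V,d \right)} = - \frac{d}{3}$ ($M{\left(V,d \right)} = d \left(- \frac{1}{3}\right) = - \frac{d}{3}$)
$W{\left(q \right)} = 1 + q$ ($W{\left(q \right)} = q + 1 = 1 + q$)
$-149 + 34 W{\left(M{\left(1,1 \right)} \right)} = -149 + 34 \left(1 - \frac{1}{3}\right) = -149 + 34 \cdot \frac{2}{3} = -149 + \frac{68}{3} = - \frac{379}{3}$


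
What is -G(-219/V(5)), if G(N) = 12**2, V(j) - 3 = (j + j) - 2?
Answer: -144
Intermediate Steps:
V(j) = 1 + 2*j (V(j) = 3 + ((j + j) - 2) = 3 + (2*j - 2) = 3 + (-2 + 2*j) = 1 + 2*j)
G(N) = 144
-G(-219/V(5)) = -1*144 = -144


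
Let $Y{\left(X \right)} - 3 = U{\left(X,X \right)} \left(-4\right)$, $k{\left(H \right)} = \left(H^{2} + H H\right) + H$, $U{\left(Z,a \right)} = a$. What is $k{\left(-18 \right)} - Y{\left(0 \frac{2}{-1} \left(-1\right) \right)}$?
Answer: $627$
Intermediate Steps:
$k{\left(H \right)} = H + 2 H^{2}$ ($k{\left(H \right)} = \left(H^{2} + H^{2}\right) + H = 2 H^{2} + H = H + 2 H^{2}$)
$Y{\left(X \right)} = 3 - 4 X$ ($Y{\left(X \right)} = 3 + X \left(-4\right) = 3 - 4 X$)
$k{\left(-18 \right)} - Y{\left(0 \frac{2}{-1} \left(-1\right) \right)} = - 18 \left(1 + 2 \left(-18\right)\right) - \left(3 - 4 \cdot 0 \frac{2}{-1} \left(-1\right)\right) = - 18 \left(1 - 36\right) - \left(3 - 4 \cdot 0 \cdot 2 \left(-1\right) \left(-1\right)\right) = \left(-18\right) \left(-35\right) - \left(3 - 4 \cdot 0 \left(-2\right) \left(-1\right)\right) = 630 - \left(3 - 4 \cdot 0 \left(-1\right)\right) = 630 - \left(3 - 0\right) = 630 - \left(3 + 0\right) = 630 - 3 = 627$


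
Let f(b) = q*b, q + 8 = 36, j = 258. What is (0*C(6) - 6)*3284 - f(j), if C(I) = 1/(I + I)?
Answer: -26928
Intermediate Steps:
C(I) = 1/(2*I)
q = 28 (q = -8 + 36 = 28)
f(b) = 28*b
(0*C(6) - 6)*3284 - f(j) = (0*((½)/6) - 6)*3284 - 28*258 = (0*((½)*(⅙)) - 6)*3284 - 1*7224 = (0*(1/12) - 6)*3284 - 7224 = (0 - 6)*3284 - 7224 = -6*3284 - 7224 = -19704 - 7224 = -26928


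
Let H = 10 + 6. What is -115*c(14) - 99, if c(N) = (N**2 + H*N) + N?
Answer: -50009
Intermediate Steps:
H = 16
c(N) = N**2 + 17*N (c(N) = (N**2 + 16*N) + N = N**2 + 17*N)
-115*c(14) - 99 = -1610*(17 + 14) - 99 = -1610*31 - 99 = -115*434 - 99 = -49910 - 99 = -50009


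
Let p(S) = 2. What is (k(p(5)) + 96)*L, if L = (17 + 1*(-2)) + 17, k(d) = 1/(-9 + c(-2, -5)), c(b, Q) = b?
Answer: 33760/11 ≈ 3069.1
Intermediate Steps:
k(d) = -1/11 (k(d) = 1/(-9 - 2) = 1/(-11) = -1/11)
L = 32 (L = (17 - 2) + 17 = 15 + 17 = 32)
(k(p(5)) + 96)*L = (-1/11 + 96)*32 = (1055/11)*32 = 33760/11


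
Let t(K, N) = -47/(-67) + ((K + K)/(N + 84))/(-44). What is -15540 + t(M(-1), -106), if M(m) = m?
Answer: -503908439/32428 ≈ -15539.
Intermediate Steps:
t(K, N) = 47/67 - K/(22*(84 + N)) (t(K, N) = -47*(-1/67) + ((2*K)/(84 + N))*(-1/44) = 47/67 + (2*K/(84 + N))*(-1/44) = 47/67 - K/(22*(84 + N)))
-15540 + t(M(-1), -106) = -15540 + (86856 - 67*(-1) + 1034*(-106))/(1474*(84 - 106)) = -15540 + (1/1474)*(86856 + 67 - 109604)/(-22) = -15540 + (1/1474)*(-1/22)*(-22681) = -15540 + 22681/32428 = -503908439/32428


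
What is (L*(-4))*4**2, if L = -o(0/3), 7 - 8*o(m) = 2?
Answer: 40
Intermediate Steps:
o(m) = 5/8 (o(m) = 7/8 - 1/8*2 = 7/8 - 1/4 = 5/8)
L = -5/8 (L = -1*5/8 = -5/8 ≈ -0.62500)
(L*(-4))*4**2 = -5/8*(-4)*4**2 = (5/2)*16 = 40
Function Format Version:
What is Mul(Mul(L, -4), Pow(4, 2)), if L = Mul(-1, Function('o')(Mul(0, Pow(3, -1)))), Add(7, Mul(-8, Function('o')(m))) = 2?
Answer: 40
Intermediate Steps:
Function('o')(m) = Rational(5, 8) (Function('o')(m) = Add(Rational(7, 8), Mul(Rational(-1, 8), 2)) = Add(Rational(7, 8), Rational(-1, 4)) = Rational(5, 8))
L = Rational(-5, 8) (L = Mul(-1, Rational(5, 8)) = Rational(-5, 8) ≈ -0.62500)
Mul(Mul(L, -4), Pow(4, 2)) = Mul(Mul(Rational(-5, 8), -4), Pow(4, 2)) = Mul(Rational(5, 2), 16) = 40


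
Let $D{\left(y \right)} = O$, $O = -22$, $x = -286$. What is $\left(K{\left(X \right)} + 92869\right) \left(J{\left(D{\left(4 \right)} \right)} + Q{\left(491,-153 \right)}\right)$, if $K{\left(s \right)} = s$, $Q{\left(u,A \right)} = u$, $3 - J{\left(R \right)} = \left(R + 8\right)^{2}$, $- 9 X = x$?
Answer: $\frac{249159886}{9} \approx 2.7684 \cdot 10^{7}$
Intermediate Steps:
$D{\left(y \right)} = -22$
$X = \frac{286}{9}$ ($X = \left(- \frac{1}{9}\right) \left(-286\right) = \frac{286}{9} \approx 31.778$)
$J{\left(R \right)} = 3 - \left(8 + R\right)^{2}$ ($J{\left(R \right)} = 3 - \left(R + 8\right)^{2} = 3 - \left(8 + R\right)^{2}$)
$\left(K{\left(X \right)} + 92869\right) \left(J{\left(D{\left(4 \right)} \right)} + Q{\left(491,-153 \right)}\right) = \left(\frac{286}{9} + 92869\right) \left(\left(3 - \left(8 - 22\right)^{2}\right) + 491\right) = \frac{836107 \left(\left(3 - \left(-14\right)^{2}\right) + 491\right)}{9} = \frac{836107 \left(\left(3 - 196\right) + 491\right)}{9} = \frac{836107 \left(-193 + 491\right)}{9} = \frac{836107}{9} \cdot 298 = \frac{249159886}{9}$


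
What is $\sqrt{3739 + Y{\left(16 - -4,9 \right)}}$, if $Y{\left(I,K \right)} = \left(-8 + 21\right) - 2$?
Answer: $25 \sqrt{6} \approx 61.237$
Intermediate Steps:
$Y{\left(I,K \right)} = 11$ ($Y{\left(I,K \right)} = 13 - 2 = 11$)
$\sqrt{3739 + Y{\left(16 - -4,9 \right)}} = \sqrt{3739 + 11} = \sqrt{3750} = 25 \sqrt{6}$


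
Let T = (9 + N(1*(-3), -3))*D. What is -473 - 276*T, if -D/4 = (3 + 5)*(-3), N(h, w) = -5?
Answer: -106457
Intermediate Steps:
D = 96 (D = -4*(3 + 5)*(-3) = -32*(-3) = -4*(-24) = 96)
T = 384 (T = (9 - 5)*96 = 4*96 = 384)
-473 - 276*T = -473 - 276*384 = -473 - 105984 = -106457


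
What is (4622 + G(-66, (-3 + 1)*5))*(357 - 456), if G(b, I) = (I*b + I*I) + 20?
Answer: -534798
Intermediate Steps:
G(b, I) = 20 + I² + I*b (G(b, I) = (I*b + I²) + 20 = (I² + I*b) + 20 = 20 + I² + I*b)
(4622 + G(-66, (-3 + 1)*5))*(357 - 456) = (4622 + (20 + ((-3 + 1)*5)² + ((-3 + 1)*5)*(-66)))*(357 - 456) = (4622 + (20 + (-2*5)² - 2*5*(-66)))*(-99) = (4622 + (20 + (-10)² - 10*(-66)))*(-99) = (4622 + (20 + 100 + 660))*(-99) = (4622 + 780)*(-99) = 5402*(-99) = -534798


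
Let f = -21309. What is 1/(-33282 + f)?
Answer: -1/54591 ≈ -1.8318e-5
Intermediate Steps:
1/(-33282 + f) = 1/(-33282 - 21309) = 1/(-54591) = -1/54591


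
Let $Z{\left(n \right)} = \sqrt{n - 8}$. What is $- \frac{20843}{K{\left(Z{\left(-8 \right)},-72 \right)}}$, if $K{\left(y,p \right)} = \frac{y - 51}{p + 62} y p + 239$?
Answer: $- \frac{64509085}{54317497} - \frac{765354960 i}{54317497} \approx -1.1876 - 14.09 i$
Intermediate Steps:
$Z{\left(n \right)} = \sqrt{-8 + n}$
$K{\left(y,p \right)} = 239 + \frac{p y \left(-51 + y\right)}{62 + p}$ ($K{\left(y,p \right)} = \frac{-51 + y}{62 + p} y p + 239 = \frac{y \left(-51 + y\right)}{62 + p} p + 239 = \frac{p y \left(-51 + y\right)}{62 + p} + 239 = 239 + \frac{p y \left(-51 + y\right)}{62 + p}$)
$- \frac{20843}{K{\left(Z{\left(-8 \right)},-72 \right)}} = - \frac{20843}{\frac{1}{62 - 72} \left(14818 + 239 \left(-72\right) - 72 \left(\sqrt{-8 - 8}\right)^{2} - - 3672 \sqrt{-8 - 8}\right)} = - \frac{20843}{\frac{1}{-10} \left(14818 - 17208 - 72 \left(\sqrt{-16}\right)^{2} - - 3672 \sqrt{-16}\right)} = - \frac{20843}{\left(- \frac{1}{10}\right) \left(14818 - 17208 - 72 \left(4 i\right)^{2} - - 3672 \cdot 4 i\right)} = - \frac{20843}{\left(- \frac{1}{10}\right) \left(14818 - 17208 - -1152 + 14688 i\right)} = - \frac{20843}{\left(- \frac{1}{10}\right) \left(14818 - 17208 + 1152 + 14688 i\right)} = - \frac{20843}{\left(- \frac{1}{10}\right) \left(-1238 + 14688 i\right)} = - \frac{20843}{\frac{619}{5} - \frac{7344 i}{5}} = - 20843 \frac{25 \left(\frac{619}{5} + \frac{7344 i}{5}\right)}{54317497} = - \frac{521075 \left(\frac{619}{5} + \frac{7344 i}{5}\right)}{54317497}$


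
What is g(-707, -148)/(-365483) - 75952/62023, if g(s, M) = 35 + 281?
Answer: -27778764084/22668352109 ≈ -1.2254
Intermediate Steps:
g(s, M) = 316
g(-707, -148)/(-365483) - 75952/62023 = 316/(-365483) - 75952/62023 = 316*(-1/365483) - 75952*1/62023 = -316/365483 - 75952/62023 = -27778764084/22668352109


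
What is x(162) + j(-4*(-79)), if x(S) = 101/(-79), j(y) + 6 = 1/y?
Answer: -2299/316 ≈ -7.2753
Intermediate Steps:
j(y) = -6 + 1/y
x(S) = -101/79 (x(S) = 101*(-1/79) = -101/79)
x(162) + j(-4*(-79)) = -101/79 + (-6 + 1/(-4*(-79))) = -101/79 + (-6 + 1/316) = -101/79 - 1895/316 = -2299/316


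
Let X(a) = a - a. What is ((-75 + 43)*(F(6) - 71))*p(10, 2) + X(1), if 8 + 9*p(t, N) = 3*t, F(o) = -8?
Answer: 55616/9 ≈ 6179.6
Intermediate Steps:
X(a) = 0
p(t, N) = -8/9 + t/3 (p(t, N) = -8/9 + (3*t)/9 = -8/9 + t/3)
((-75 + 43)*(F(6) - 71))*p(10, 2) + X(1) = ((-75 + 43)*(-8 - 71))*(-8/9 + (⅓)*10) + 0 = (-32*(-79))*(-8/9 + 10/3) + 0 = 2528*(22/9) + 0 = 55616/9 + 0 = 55616/9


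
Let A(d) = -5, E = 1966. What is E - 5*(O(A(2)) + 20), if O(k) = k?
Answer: 1891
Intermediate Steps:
E - 5*(O(A(2)) + 20) = 1966 - 5*(-5 + 20) = 1966 - 5*15 = 1966 - 1*75 = 1966 - 75 = 1891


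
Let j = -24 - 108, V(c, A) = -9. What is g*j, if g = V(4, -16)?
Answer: 1188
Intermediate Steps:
g = -9
j = -132
g*j = -9*(-132) = 1188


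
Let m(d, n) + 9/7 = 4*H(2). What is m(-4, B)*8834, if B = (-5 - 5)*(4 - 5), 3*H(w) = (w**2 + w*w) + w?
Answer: 319286/3 ≈ 1.0643e+5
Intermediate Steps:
H(w) = w/3 + 2*w**2/3 (H(w) = ((w**2 + w*w) + w)/3 = ((w**2 + w**2) + w)/3 = (2*w**2 + w)/3 = (w + 2*w**2)/3 = w/3 + 2*w**2/3)
B = 10 (B = -10*(-1) = 10)
m(d, n) = 253/21 (m(d, n) = -9/7 + 4*((1/3)*2*(1 + 2*2)) = -9/7 + 4*((1/3)*2*(1 + 4)) = -9/7 + 4*((1/3)*2*5) = -9/7 + 4*(10/3) = -9/7 + 40/3 = 253/21)
m(-4, B)*8834 = (253/21)*8834 = 319286/3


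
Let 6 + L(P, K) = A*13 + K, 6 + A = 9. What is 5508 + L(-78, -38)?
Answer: 5503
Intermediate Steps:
A = 3 (A = -6 + 9 = 3)
L(P, K) = 33 + K (L(P, K) = -6 + (3*13 + K) = -6 + (39 + K) = 33 + K)
5508 + L(-78, -38) = 5508 + (33 - 38) = 5508 - 5 = 5503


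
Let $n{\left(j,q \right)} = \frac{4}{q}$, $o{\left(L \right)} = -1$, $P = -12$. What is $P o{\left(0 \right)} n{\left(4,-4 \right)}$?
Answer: $-12$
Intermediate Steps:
$P o{\left(0 \right)} n{\left(4,-4 \right)} = \left(-12\right) \left(-1\right) \frac{4}{-4} = 12 \cdot 4 \left(- \frac{1}{4}\right) = 12 \left(-1\right) = -12$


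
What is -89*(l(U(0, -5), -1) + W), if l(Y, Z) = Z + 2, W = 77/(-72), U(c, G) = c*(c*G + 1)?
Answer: 445/72 ≈ 6.1806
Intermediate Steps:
U(c, G) = c*(1 + G*c) (U(c, G) = c*(G*c + 1) = c*(1 + G*c))
W = -77/72 (W = 77*(-1/72) = -77/72 ≈ -1.0694)
l(Y, Z) = 2 + Z
-89*(l(U(0, -5), -1) + W) = -89*((2 - 1) - 77/72) = -89*(1 - 77/72) = -89*(-5/72) = 445/72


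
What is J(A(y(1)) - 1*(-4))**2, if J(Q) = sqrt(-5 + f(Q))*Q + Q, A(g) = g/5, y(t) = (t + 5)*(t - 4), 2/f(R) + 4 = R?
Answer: -164/225 + 8*I*sqrt(2)/15 ≈ -0.72889 + 0.75425*I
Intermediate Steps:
f(R) = 2/(-4 + R)
y(t) = (-4 + t)*(5 + t) (y(t) = (5 + t)*(-4 + t) = (-4 + t)*(5 + t))
A(g) = g/5 (A(g) = g*(1/5) = g/5)
J(Q) = Q + Q*sqrt(-5 + 2/(-4 + Q)) (J(Q) = sqrt(-5 + 2/(-4 + Q))*Q + Q = Q*sqrt(-5 + 2/(-4 + Q)) + Q = Q + Q*sqrt(-5 + 2/(-4 + Q)))
J(A(y(1)) - 1*(-4))**2 = (((-20 + 1 + 1**2)/5 - 1*(-4))*(1 + sqrt((22 - 5*((-20 + 1 + 1**2)/5 - 1*(-4)))/(-4 + ((-20 + 1 + 1**2)/5 - 1*(-4))))))**2 = (((-20 + 1 + 1)/5 + 4)*(1 + sqrt((22 - 5*((-20 + 1 + 1)/5 + 4))/(-4 + ((-20 + 1 + 1)/5 + 4)))))**2 = (((1/5)*(-18) + 4)*(1 + sqrt((22 - 5*((1/5)*(-18) + 4))/(-4 + ((1/5)*(-18) + 4)))))**2 = ((-18/5 + 4)*(1 + sqrt((22 - 5*(-18/5 + 4))/(-4 + (-18/5 + 4)))))**2 = (2*(1 + sqrt((22 - 5*2/5)/(-4 + 2/5)))/5)**2 = (2*(1 + sqrt((22 - 2)/(-18/5)))/5)**2 = (2*(1 + sqrt(-5/18*20))/5)**2 = (2*(1 + sqrt(-50/9))/5)**2 = (2*(1 + 5*I*sqrt(2)/3)/5)**2 = (2/5 + 2*I*sqrt(2)/3)**2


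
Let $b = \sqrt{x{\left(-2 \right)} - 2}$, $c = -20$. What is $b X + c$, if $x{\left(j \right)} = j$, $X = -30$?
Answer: $-20 - 60 i \approx -20.0 - 60.0 i$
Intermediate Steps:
$b = 2 i$ ($b = \sqrt{-2 - 2} = \sqrt{-4} = 2 i \approx 2.0 i$)
$b X + c = 2 i \left(-30\right) - 20 = - 60 i - 20 = -20 - 60 i$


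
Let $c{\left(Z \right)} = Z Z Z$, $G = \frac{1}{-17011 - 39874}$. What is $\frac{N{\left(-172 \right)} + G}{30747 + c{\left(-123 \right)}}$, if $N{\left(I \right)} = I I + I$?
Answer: $- \frac{1673101619}{104106376200} \approx -0.016071$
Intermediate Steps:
$N{\left(I \right)} = I + I^{2}$ ($N{\left(I \right)} = I^{2} + I = I + I^{2}$)
$G = - \frac{1}{56885}$ ($G = \frac{1}{-56885} = - \frac{1}{56885} \approx -1.7579 \cdot 10^{-5}$)
$c{\left(Z \right)} = Z^{3}$ ($c{\left(Z \right)} = Z^{2} Z = Z^{3}$)
$\frac{N{\left(-172 \right)} + G}{30747 + c{\left(-123 \right)}} = \frac{- 172 \left(1 - 172\right) - \frac{1}{56885}}{30747 + \left(-123\right)^{3}} = \frac{\left(-172\right) \left(-171\right) - \frac{1}{56885}}{30747 - 1860867} = \frac{29412 - \frac{1}{56885}}{-1830120} = \frac{1673101619}{56885} \left(- \frac{1}{1830120}\right) = - \frac{1673101619}{104106376200}$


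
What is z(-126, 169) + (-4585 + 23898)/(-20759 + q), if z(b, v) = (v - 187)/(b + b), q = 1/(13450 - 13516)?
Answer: -16475117/19181330 ≈ -0.85891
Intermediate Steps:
q = -1/66 (q = 1/(-66) = -1/66 ≈ -0.015152)
z(b, v) = (-187 + v)/(2*b) (z(b, v) = (-187 + v)/((2*b)) = (-187 + v)*(1/(2*b)) = (-187 + v)/(2*b))
z(-126, 169) + (-4585 + 23898)/(-20759 + q) = (½)*(-187 + 169)/(-126) + (-4585 + 23898)/(-20759 - 1/66) = (½)*(-1/126)*(-18) + 19313/(-1370095/66) = 1/14 + 19313*(-66/1370095) = 1/14 - 1274658/1370095 = -16475117/19181330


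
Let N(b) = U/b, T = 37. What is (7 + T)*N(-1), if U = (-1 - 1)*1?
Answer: 88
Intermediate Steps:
U = -2 (U = -2*1 = -2)
N(b) = -2/b
(7 + T)*N(-1) = (7 + 37)*(-2/(-1)) = 44*(-2*(-1)) = 44*2 = 88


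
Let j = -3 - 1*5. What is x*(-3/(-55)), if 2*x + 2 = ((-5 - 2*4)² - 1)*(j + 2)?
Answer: -303/11 ≈ -27.545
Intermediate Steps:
j = -8 (j = -3 - 5 = -8)
x = -505 (x = -1 + (((-5 - 2*4)² - 1)*(-8 + 2))/2 = -1 + (((-5 - 8)² - 1)*(-6))/2 = -1 + (((-13)² - 1)*(-6))/2 = -1 + ((169 - 1)*(-6))/2 = -1 + (168*(-6))/2 = -1 + (½)*(-1008) = -1 - 504 = -505)
x*(-3/(-55)) = -(-1515)/(-55) = -(-1515)*(-1)/55 = -505*3/55 = -303/11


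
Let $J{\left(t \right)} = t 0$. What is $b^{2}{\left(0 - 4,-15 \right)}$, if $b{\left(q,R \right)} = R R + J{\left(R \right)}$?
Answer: $50625$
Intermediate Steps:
$J{\left(t \right)} = 0$
$b{\left(q,R \right)} = R^{2}$ ($b{\left(q,R \right)} = R R + 0 = R^{2} + 0 = R^{2}$)
$b^{2}{\left(0 - 4,-15 \right)} = \left(\left(-15\right)^{2}\right)^{2} = 225^{2} = 50625$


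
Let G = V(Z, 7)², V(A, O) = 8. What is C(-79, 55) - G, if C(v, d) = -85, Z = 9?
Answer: -149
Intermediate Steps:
G = 64 (G = 8² = 64)
C(-79, 55) - G = -85 - 1*64 = -85 - 64 = -149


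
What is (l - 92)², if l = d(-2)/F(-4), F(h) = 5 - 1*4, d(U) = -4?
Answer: 9216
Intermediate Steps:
F(h) = 1 (F(h) = 5 - 4 = 1)
l = -4 (l = -4/1 = -4*1 = -4)
(l - 92)² = (-4 - 92)² = (-96)² = 9216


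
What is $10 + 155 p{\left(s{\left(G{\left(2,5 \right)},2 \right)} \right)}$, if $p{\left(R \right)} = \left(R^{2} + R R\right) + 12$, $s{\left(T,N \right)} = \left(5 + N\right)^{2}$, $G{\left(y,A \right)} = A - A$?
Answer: $746180$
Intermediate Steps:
$G{\left(y,A \right)} = 0$
$p{\left(R \right)} = 12 + 2 R^{2}$ ($p{\left(R \right)} = \left(R^{2} + R^{2}\right) + 12 = 2 R^{2} + 12 = 12 + 2 R^{2}$)
$10 + 155 p{\left(s{\left(G{\left(2,5 \right)},2 \right)} \right)} = 10 + 155 \left(12 + 2 \left(\left(5 + 2\right)^{2}\right)^{2}\right) = 10 + 155 \left(12 + 2 \left(7^{2}\right)^{2}\right) = 10 + 155 \left(12 + 2 \cdot 49^{2}\right) = 10 + 155 \left(12 + 2 \cdot 2401\right) = 10 + 155 \left(12 + 4802\right) = 10 + 155 \cdot 4814 = 10 + 746170 = 746180$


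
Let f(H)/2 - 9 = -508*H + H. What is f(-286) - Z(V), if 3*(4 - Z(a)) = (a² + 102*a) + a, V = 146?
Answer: 302136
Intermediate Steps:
f(H) = 18 - 1014*H (f(H) = 18 + 2*(-508*H + H) = 18 + 2*(-507*H) = 18 - 1014*H)
Z(a) = 4 - 103*a/3 - a²/3 (Z(a) = 4 - ((a² + 102*a) + a)/3 = 4 - (a² + 103*a)/3 = 4 + (-103*a/3 - a²/3) = 4 - 103*a/3 - a²/3)
f(-286) - Z(V) = (18 - 1014*(-286)) - (4 - 103/3*146 - ⅓*146²) = (18 + 290004) - (4 - 15038/3 - ⅓*21316) = 290022 - (4 - 15038/3 - 21316/3) = 290022 - 1*(-12114) = 290022 + 12114 = 302136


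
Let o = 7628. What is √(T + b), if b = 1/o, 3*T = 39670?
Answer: √1731190407123/11442 ≈ 114.99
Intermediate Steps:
T = 39670/3 (T = (⅓)*39670 = 39670/3 ≈ 13223.)
b = 1/7628 ≈ 0.00013110
√(T + b) = √(39670/3 + 1/7628) = √(302602763/22884) = √1731190407123/11442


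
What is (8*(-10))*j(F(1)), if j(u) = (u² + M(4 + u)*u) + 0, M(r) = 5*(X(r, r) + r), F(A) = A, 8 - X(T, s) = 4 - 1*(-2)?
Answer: -2880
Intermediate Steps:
X(T, s) = 2 (X(T, s) = 8 - (4 - 1*(-2)) = 8 - (4 + 2) = 8 - 1*6 = 8 - 6 = 2)
M(r) = 10 + 5*r (M(r) = 5*(2 + r) = 10 + 5*r)
j(u) = u² + u*(30 + 5*u) (j(u) = (u² + (10 + 5*(4 + u))*u) + 0 = (u² + (10 + (20 + 5*u))*u) + 0 = (u² + (30 + 5*u)*u) + 0 = (u² + u*(30 + 5*u)) + 0 = u² + u*(30 + 5*u))
(8*(-10))*j(F(1)) = (8*(-10))*(6*1*(5 + 1)) = -480*6 = -80*36 = -2880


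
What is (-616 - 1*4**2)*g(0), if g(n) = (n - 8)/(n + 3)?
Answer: 5056/3 ≈ 1685.3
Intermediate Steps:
g(n) = (-8 + n)/(3 + n)
(-616 - 1*4**2)*g(0) = (-616 - 1*4**2)*((-8 + 0)/(3 + 0)) = (-616 - 1*16)*(-8/3) = (-616 - 16)*((1/3)*(-8)) = -632*(-8/3) = 5056/3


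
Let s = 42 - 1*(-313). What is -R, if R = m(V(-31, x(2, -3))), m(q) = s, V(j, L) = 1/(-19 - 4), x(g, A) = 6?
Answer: -355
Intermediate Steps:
V(j, L) = -1/23 (V(j, L) = 1/(-23) = -1/23)
s = 355 (s = 42 + 313 = 355)
m(q) = 355
R = 355
-R = -1*355 = -355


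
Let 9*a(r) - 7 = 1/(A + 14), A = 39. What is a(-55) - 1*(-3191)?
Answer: 507493/159 ≈ 3191.8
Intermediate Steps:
a(r) = 124/159 (a(r) = 7/9 + 1/(9*(39 + 14)) = 7/9 + (1/9)/53 = 7/9 + (1/9)*(1/53) = 7/9 + 1/477 = 124/159)
a(-55) - 1*(-3191) = 124/159 - 1*(-3191) = 124/159 + 3191 = 507493/159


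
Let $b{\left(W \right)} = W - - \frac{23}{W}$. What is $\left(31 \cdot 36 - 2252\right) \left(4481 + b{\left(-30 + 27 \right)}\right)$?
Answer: $- \frac{15234896}{3} \approx -5.0783 \cdot 10^{6}$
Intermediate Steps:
$b{\left(W \right)} = W + \frac{23}{W}$
$\left(31 \cdot 36 - 2252\right) \left(4481 + b{\left(-30 + 27 \right)}\right) = \left(31 \cdot 36 - 2252\right) \left(4481 + \left(\left(-30 + 27\right) + \frac{23}{-30 + 27}\right)\right) = \left(1116 - 2252\right) \left(4481 + \left(-3 + \frac{23}{-3}\right)\right) = - 1136 \left(4481 + \left(-3 + 23 \left(- \frac{1}{3}\right)\right)\right) = - 1136 \left(4481 - \frac{32}{3}\right) = \left(-1136\right) \frac{13411}{3} = - \frac{15234896}{3}$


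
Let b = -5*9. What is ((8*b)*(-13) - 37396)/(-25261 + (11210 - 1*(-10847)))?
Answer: 8179/801 ≈ 10.211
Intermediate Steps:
b = -45
((8*b)*(-13) - 37396)/(-25261 + (11210 - 1*(-10847))) = ((8*(-45))*(-13) - 37396)/(-25261 + (11210 - 1*(-10847))) = (-360*(-13) - 37396)/(-25261 + (11210 + 10847)) = (4680 - 37396)/(-25261 + 22057) = -32716/(-3204) = -32716*(-1/3204) = 8179/801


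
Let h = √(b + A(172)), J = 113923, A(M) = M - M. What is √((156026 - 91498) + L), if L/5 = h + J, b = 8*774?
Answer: √(634143 + 60*√43) ≈ 796.58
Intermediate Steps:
A(M) = 0
b = 6192
h = 12*√43 (h = √(6192 + 0) = √6192 = 12*√43 ≈ 78.689)
L = 569615 + 60*√43 (L = 5*(12*√43 + 113923) = 5*(113923 + 12*√43) = 569615 + 60*√43 ≈ 5.7001e+5)
√((156026 - 91498) + L) = √((156026 - 91498) + (569615 + 60*√43)) = √(64528 + (569615 + 60*√43)) = √(634143 + 60*√43)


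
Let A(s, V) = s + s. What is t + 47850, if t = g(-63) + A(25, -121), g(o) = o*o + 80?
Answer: 51949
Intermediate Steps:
g(o) = 80 + o² (g(o) = o² + 80 = 80 + o²)
A(s, V) = 2*s
t = 4099 (t = (80 + (-63)²) + 2*25 = (80 + 3969) + 50 = 4049 + 50 = 4099)
t + 47850 = 4099 + 47850 = 51949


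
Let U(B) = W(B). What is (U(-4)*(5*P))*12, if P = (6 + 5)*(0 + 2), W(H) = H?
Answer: -5280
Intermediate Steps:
U(B) = B
P = 22 (P = 11*2 = 22)
(U(-4)*(5*P))*12 = -20*22*12 = -4*110*12 = -440*12 = -5280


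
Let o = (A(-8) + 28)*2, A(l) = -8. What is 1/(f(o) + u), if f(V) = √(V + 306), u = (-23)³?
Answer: -12167/148035543 - √346/148035543 ≈ -8.2315e-5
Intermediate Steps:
u = -12167
o = 40 (o = (-8 + 28)*2 = 20*2 = 40)
f(V) = √(306 + V)
1/(f(o) + u) = 1/(√(306 + 40) - 12167) = 1/(√346 - 12167) = 1/(-12167 + √346)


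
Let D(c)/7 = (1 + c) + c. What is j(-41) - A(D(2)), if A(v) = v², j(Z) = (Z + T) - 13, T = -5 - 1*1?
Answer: -1285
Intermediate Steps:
T = -6 (T = -5 - 1 = -6)
j(Z) = -19 + Z (j(Z) = (Z - 6) - 13 = (-6 + Z) - 13 = -19 + Z)
D(c) = 7 + 14*c (D(c) = 7*((1 + c) + c) = 7*(1 + 2*c) = 7 + 14*c)
j(-41) - A(D(2)) = (-19 - 41) - (7 + 14*2)² = -60 - (7 + 28)² = -60 - 1*35² = -60 - 1*1225 = -60 - 1225 = -1285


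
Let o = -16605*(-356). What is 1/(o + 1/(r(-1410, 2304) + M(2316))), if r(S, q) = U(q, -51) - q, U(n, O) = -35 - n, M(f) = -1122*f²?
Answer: 6018251075/35576169039733499 ≈ 1.6917e-7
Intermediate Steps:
r(S, q) = -35 - 2*q (r(S, q) = (-35 - q) - q = -35 - 2*q)
o = 5911380
1/(o + 1/(r(-1410, 2304) + M(2316))) = 1/(5911380 + 1/((-35 - 2*2304) - 1122*2316²)) = 1/(5911380 + 1/((-35 - 4608) - 1122*5363856)) = 1/(5911380 + 1/(-4643 - 6018246432)) = 1/(5911380 + 1/(-6018251075)) = 1/(5911380 - 1/6018251075) = 1/(35576169039733499/6018251075) = 6018251075/35576169039733499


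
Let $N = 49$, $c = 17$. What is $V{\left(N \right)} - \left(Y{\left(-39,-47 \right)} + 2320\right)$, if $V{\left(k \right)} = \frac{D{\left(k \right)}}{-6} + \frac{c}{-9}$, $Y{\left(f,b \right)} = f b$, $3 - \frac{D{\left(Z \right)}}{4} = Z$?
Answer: $- \frac{37118}{9} \approx -4124.2$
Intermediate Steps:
$D{\left(Z \right)} = 12 - 4 Z$
$Y{\left(f,b \right)} = b f$
$V{\left(k \right)} = - \frac{35}{9} + \frac{2 k}{3}$ ($V{\left(k \right)} = \frac{12 - 4 k}{-6} + \frac{17}{-9} = \left(12 - 4 k\right) \left(- \frac{1}{6}\right) + 17 \left(- \frac{1}{9}\right) = \left(-2 + \frac{2 k}{3}\right) - \frac{17}{9} = - \frac{35}{9} + \frac{2 k}{3}$)
$V{\left(N \right)} - \left(Y{\left(-39,-47 \right)} + 2320\right) = \left(- \frac{35}{9} + \frac{2}{3} \cdot 49\right) - \left(\left(-47\right) \left(-39\right) + 2320\right) = \left(- \frac{35}{9} + \frac{98}{3}\right) - \left(1833 + 2320\right) = \frac{259}{9} - 4153 = - \frac{37118}{9}$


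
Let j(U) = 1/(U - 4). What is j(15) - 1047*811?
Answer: -9340286/11 ≈ -8.4912e+5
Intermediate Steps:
j(U) = 1/(-4 + U)
j(15) - 1047*811 = 1/(-4 + 15) - 1047*811 = 1/11 - 849117 = -9340286/11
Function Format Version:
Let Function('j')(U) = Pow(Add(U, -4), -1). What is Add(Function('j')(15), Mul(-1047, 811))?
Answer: Rational(-9340286, 11) ≈ -8.4912e+5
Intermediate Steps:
Function('j')(U) = Pow(Add(-4, U), -1)
Add(Function('j')(15), Mul(-1047, 811)) = Add(Pow(Add(-4, 15), -1), Mul(-1047, 811)) = Add(Pow(11, -1), -849117) = Add(Rational(1, 11), -849117) = Rational(-9340286, 11)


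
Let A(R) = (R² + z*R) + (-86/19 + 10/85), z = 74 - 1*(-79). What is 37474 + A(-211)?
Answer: 16055552/323 ≈ 49708.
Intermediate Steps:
z = 153 (z = 74 + 79 = 153)
A(R) = -1424/323 + R² + 153*R (A(R) = (R² + 153*R) + (-86/19 + 10/85) = (R² + 153*R) + (-86*1/19 + 10*(1/85)) = (R² + 153*R) + (-86/19 + 2/17) = (R² + 153*R) - 1424/323 = -1424/323 + R² + 153*R)
37474 + A(-211) = 37474 + (-1424/323 + (-211)² + 153*(-211)) = 37474 + (-1424/323 + 44521 - 32283) = 37474 + 3951450/323 = 16055552/323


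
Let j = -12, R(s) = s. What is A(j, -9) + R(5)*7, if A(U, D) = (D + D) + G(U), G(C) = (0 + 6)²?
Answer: 53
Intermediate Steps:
G(C) = 36 (G(C) = 6² = 36)
A(U, D) = 36 + 2*D (A(U, D) = (D + D) + 36 = 2*D + 36 = 36 + 2*D)
A(j, -9) + R(5)*7 = (36 + 2*(-9)) + 5*7 = (36 - 18) + 35 = 18 + 35 = 53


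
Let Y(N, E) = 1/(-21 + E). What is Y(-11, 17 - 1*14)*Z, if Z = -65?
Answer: 65/18 ≈ 3.6111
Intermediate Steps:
Y(-11, 17 - 1*14)*Z = -65/(-21 + (17 - 1*14)) = -65/(-21 + (17 - 14)) = -65/(-21 + 3) = -65/(-18) = -1/18*(-65) = 65/18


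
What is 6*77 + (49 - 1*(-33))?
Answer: 544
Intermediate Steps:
6*77 + (49 - 1*(-33)) = 462 + (49 + 33) = 462 + 82 = 544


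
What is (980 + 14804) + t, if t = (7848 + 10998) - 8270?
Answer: 26360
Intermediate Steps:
t = 10576 (t = 18846 - 8270 = 10576)
(980 + 14804) + t = (980 + 14804) + 10576 = 15784 + 10576 = 26360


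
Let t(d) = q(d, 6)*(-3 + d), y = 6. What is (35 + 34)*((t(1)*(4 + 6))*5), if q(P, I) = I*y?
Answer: -248400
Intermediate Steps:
q(P, I) = 6*I (q(P, I) = I*6 = 6*I)
t(d) = -108 + 36*d (t(d) = (6*6)*(-3 + d) = 36*(-3 + d) = -108 + 36*d)
(35 + 34)*((t(1)*(4 + 6))*5) = (35 + 34)*(((-108 + 36*1)*(4 + 6))*5) = 69*(((-108 + 36)*10)*5) = 69*(-72*10*5) = 69*(-720*5) = 69*(-3600) = -248400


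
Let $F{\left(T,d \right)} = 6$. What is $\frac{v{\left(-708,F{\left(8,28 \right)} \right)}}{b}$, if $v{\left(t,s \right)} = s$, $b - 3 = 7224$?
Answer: $\frac{2}{2409} \approx 0.00083022$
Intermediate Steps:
$b = 7227$ ($b = 3 + 7224 = 7227$)
$\frac{v{\left(-708,F{\left(8,28 \right)} \right)}}{b} = \frac{6}{7227} = 6 \cdot \frac{1}{7227} = \frac{2}{2409}$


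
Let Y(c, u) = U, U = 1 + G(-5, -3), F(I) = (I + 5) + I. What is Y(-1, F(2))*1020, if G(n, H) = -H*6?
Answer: 19380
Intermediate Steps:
G(n, H) = -6*H
F(I) = 5 + 2*I (F(I) = (5 + I) + I = 5 + 2*I)
U = 19 (U = 1 - 6*(-3) = 1 + 18 = 19)
Y(c, u) = 19
Y(-1, F(2))*1020 = 19*1020 = 19380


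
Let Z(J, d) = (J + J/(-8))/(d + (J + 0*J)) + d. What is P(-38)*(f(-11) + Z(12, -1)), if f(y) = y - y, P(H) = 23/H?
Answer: 23/836 ≈ 0.027512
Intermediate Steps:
f(y) = 0
Z(J, d) = d + 7*J/(8*(J + d)) (Z(J, d) = (J + J*(-⅛))/(d + (J + 0)) + d = (J - J/8)/(d + J) + d = (7*J/8)/(J + d) + d = 7*J/(8*(J + d)) + d = d + 7*J/(8*(J + d)))
P(-38)*(f(-11) + Z(12, -1)) = (23/(-38))*(0 + ((-1)² + (7/8)*12 + 12*(-1))/(12 - 1)) = (23*(-1/38))*(0 + (1 + 21/2 - 12)/11) = -23*(0 + (1/11)*(-½))/38 = -23*(0 - 1/22)/38 = -23/38*(-1/22) = 23/836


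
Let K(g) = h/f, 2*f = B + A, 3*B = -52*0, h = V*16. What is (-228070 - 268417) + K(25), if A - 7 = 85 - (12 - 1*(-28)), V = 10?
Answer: -6454251/13 ≈ -4.9648e+5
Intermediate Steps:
A = 52 (A = 7 + (85 - (12 - 1*(-28))) = 7 + (85 - (12 + 28)) = 7 + (85 - 1*40) = 7 + (85 - 40) = 7 + 45 = 52)
h = 160 (h = 10*16 = 160)
B = 0 (B = (-52*0)/3 = (⅓)*0 = 0)
f = 26 (f = (0 + 52)/2 = (½)*52 = 26)
K(g) = 80/13 (K(g) = 160/26 = 160*(1/26) = 80/13)
(-228070 - 268417) + K(25) = (-228070 - 268417) + 80/13 = -496487 + 80/13 = -6454251/13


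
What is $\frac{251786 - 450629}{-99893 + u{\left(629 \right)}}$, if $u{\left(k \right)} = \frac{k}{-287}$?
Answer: $\frac{19022647}{9556640} \approx 1.9905$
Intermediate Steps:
$u{\left(k \right)} = - \frac{k}{287}$ ($u{\left(k \right)} = k \left(- \frac{1}{287}\right) = - \frac{k}{287}$)
$\frac{251786 - 450629}{-99893 + u{\left(629 \right)}} = \frac{251786 - 450629}{-99893 - \frac{629}{287}} = - \frac{198843}{-99893 - \frac{629}{287}} = - \frac{198843}{- \frac{28669920}{287}} = \left(-198843\right) \left(- \frac{287}{28669920}\right) = \frac{19022647}{9556640}$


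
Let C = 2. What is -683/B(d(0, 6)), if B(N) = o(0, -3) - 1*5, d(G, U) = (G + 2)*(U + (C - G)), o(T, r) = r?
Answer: 683/8 ≈ 85.375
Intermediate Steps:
d(G, U) = (2 + G)*(2 + U - G) (d(G, U) = (G + 2)*(U + (2 - G)) = (2 + G)*(2 + U - G))
B(N) = -8 (B(N) = -3 - 1*5 = -3 - 5 = -8)
-683/B(d(0, 6)) = -683/(-8) = -683*(-1/8) = 683/8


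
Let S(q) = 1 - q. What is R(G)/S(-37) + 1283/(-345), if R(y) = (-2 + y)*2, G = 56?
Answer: -5747/6555 ≈ -0.87674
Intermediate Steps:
R(y) = -4 + 2*y
R(G)/S(-37) + 1283/(-345) = (-4 + 2*56)/(1 - 1*(-37)) + 1283/(-345) = (-4 + 112)/(1 + 37) + 1283*(-1/345) = 108/38 - 1283/345 = 108*(1/38) - 1283/345 = 54/19 - 1283/345 = -5747/6555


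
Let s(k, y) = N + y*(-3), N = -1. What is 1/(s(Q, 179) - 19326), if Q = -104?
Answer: -1/19864 ≈ -5.0342e-5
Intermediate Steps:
s(k, y) = -1 - 3*y (s(k, y) = -1 + y*(-3) = -1 - 3*y)
1/(s(Q, 179) - 19326) = 1/((-1 - 3*179) - 19326) = 1/((-1 - 537) - 19326) = 1/(-538 - 19326) = 1/(-19864) = -1/19864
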